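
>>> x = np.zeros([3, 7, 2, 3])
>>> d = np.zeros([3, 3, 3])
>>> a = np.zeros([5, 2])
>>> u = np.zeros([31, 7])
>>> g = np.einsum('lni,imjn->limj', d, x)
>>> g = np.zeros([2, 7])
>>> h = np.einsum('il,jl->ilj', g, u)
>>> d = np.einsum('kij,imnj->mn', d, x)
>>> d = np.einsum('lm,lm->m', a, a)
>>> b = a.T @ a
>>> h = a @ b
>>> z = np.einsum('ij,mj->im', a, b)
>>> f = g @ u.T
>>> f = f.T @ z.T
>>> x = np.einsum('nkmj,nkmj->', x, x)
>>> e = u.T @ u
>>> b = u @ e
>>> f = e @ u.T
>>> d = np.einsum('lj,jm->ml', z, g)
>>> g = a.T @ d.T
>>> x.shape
()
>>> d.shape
(7, 5)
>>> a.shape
(5, 2)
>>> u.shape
(31, 7)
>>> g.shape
(2, 7)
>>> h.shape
(5, 2)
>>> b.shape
(31, 7)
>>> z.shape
(5, 2)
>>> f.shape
(7, 31)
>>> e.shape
(7, 7)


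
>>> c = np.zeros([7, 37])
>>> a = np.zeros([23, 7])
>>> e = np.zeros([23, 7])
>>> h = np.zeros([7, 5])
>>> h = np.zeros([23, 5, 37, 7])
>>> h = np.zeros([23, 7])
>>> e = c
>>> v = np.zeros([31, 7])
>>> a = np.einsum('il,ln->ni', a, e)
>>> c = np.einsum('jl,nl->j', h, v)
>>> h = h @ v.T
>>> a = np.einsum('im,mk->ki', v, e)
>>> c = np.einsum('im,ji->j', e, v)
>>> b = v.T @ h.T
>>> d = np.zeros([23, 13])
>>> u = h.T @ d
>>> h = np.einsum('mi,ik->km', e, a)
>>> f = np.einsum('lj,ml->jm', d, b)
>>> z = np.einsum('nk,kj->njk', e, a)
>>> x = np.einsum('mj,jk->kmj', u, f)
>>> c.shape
(31,)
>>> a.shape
(37, 31)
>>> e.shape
(7, 37)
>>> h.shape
(31, 7)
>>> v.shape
(31, 7)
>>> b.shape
(7, 23)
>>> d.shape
(23, 13)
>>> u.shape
(31, 13)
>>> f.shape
(13, 7)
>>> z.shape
(7, 31, 37)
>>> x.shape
(7, 31, 13)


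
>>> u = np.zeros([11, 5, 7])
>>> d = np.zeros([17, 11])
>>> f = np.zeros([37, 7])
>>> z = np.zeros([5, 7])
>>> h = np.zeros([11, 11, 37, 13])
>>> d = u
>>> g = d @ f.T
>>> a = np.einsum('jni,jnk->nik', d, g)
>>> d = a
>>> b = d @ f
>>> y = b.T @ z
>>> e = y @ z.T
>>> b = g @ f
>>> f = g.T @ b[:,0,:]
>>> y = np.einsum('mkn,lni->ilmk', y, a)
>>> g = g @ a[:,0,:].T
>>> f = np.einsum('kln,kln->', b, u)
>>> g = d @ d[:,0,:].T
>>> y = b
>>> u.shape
(11, 5, 7)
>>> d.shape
(5, 7, 37)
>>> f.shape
()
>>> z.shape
(5, 7)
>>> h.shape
(11, 11, 37, 13)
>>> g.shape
(5, 7, 5)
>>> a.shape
(5, 7, 37)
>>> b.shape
(11, 5, 7)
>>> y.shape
(11, 5, 7)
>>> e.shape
(7, 7, 5)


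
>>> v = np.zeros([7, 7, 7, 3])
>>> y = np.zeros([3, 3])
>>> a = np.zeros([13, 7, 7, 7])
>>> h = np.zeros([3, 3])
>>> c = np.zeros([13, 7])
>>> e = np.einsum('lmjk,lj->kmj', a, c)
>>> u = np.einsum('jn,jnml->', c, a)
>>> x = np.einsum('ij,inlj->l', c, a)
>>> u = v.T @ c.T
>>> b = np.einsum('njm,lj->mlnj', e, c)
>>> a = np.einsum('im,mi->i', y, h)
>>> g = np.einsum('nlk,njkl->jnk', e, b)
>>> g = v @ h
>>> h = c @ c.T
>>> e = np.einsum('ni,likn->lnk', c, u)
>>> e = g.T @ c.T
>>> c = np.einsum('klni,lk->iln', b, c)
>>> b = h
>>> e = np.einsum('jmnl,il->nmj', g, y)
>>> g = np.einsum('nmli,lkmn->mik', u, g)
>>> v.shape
(7, 7, 7, 3)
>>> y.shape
(3, 3)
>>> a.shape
(3,)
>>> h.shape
(13, 13)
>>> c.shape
(7, 13, 7)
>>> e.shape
(7, 7, 7)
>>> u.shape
(3, 7, 7, 13)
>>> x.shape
(7,)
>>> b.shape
(13, 13)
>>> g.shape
(7, 13, 7)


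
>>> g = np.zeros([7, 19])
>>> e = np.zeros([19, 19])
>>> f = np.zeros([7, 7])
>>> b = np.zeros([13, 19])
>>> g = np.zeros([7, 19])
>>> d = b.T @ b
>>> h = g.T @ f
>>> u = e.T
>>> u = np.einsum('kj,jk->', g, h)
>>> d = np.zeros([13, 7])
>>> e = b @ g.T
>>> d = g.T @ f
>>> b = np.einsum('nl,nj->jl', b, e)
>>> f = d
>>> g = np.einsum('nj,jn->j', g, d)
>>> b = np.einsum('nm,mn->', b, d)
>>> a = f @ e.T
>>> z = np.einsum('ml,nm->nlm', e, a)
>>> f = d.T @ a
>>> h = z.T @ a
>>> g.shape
(19,)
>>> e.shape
(13, 7)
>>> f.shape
(7, 13)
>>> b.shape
()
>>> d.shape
(19, 7)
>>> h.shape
(13, 7, 13)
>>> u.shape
()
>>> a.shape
(19, 13)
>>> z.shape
(19, 7, 13)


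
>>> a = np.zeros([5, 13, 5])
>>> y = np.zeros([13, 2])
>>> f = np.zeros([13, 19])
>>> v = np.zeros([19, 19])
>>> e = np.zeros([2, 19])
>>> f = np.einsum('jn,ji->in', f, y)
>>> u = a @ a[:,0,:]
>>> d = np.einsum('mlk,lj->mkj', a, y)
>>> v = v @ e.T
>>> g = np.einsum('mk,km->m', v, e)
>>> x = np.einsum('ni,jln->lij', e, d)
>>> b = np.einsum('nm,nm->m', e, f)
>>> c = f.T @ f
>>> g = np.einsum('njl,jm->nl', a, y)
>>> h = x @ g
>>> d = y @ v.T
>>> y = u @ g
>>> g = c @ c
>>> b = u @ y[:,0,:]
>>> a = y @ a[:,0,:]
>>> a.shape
(5, 13, 5)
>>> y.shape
(5, 13, 5)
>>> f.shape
(2, 19)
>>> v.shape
(19, 2)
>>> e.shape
(2, 19)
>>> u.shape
(5, 13, 5)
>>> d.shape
(13, 19)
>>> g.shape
(19, 19)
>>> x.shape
(5, 19, 5)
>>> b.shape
(5, 13, 5)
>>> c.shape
(19, 19)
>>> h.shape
(5, 19, 5)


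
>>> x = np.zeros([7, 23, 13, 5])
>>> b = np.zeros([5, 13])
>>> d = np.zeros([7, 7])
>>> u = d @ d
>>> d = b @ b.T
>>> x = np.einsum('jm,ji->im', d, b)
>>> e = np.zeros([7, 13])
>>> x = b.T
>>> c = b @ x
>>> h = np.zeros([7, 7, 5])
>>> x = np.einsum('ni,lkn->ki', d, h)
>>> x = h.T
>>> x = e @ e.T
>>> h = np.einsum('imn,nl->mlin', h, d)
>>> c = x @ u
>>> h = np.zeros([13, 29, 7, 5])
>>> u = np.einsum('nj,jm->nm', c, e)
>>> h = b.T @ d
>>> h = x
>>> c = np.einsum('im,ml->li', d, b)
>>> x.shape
(7, 7)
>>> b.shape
(5, 13)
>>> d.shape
(5, 5)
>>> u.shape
(7, 13)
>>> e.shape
(7, 13)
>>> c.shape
(13, 5)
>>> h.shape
(7, 7)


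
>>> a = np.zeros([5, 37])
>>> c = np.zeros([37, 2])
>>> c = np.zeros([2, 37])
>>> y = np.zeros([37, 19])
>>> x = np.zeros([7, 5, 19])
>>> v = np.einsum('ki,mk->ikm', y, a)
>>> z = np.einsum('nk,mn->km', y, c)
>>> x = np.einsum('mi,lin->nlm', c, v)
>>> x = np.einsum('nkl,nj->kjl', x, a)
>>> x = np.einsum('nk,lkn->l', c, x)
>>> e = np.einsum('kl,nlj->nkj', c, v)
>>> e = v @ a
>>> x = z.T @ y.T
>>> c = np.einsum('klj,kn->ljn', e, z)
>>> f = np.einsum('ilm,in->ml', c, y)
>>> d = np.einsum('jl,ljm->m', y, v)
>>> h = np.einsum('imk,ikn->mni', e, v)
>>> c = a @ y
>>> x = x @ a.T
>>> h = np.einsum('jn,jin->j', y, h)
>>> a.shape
(5, 37)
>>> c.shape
(5, 19)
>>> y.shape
(37, 19)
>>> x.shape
(2, 5)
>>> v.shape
(19, 37, 5)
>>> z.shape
(19, 2)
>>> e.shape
(19, 37, 37)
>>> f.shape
(2, 37)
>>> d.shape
(5,)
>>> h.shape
(37,)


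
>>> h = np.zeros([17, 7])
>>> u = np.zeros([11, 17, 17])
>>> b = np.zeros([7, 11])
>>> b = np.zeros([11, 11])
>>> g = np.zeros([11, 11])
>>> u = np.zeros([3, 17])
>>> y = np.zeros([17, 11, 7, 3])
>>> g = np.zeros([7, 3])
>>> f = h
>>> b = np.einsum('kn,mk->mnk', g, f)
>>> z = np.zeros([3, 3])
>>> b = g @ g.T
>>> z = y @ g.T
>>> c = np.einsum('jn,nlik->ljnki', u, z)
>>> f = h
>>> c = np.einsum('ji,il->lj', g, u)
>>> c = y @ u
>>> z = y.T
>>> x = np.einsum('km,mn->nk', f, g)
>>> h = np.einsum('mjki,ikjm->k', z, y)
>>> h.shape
(11,)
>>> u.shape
(3, 17)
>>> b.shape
(7, 7)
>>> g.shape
(7, 3)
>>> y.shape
(17, 11, 7, 3)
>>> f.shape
(17, 7)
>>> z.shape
(3, 7, 11, 17)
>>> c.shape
(17, 11, 7, 17)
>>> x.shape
(3, 17)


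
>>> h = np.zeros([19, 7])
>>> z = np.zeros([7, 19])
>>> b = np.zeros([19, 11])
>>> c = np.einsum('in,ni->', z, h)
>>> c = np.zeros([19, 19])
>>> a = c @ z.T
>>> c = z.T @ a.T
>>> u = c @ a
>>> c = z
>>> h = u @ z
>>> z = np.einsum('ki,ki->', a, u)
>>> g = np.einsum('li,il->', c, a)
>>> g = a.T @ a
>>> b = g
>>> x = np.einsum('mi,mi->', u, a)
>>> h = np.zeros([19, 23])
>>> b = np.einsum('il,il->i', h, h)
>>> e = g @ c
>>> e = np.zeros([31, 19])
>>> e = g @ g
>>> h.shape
(19, 23)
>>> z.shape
()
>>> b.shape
(19,)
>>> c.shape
(7, 19)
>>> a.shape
(19, 7)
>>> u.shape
(19, 7)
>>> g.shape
(7, 7)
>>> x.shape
()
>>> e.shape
(7, 7)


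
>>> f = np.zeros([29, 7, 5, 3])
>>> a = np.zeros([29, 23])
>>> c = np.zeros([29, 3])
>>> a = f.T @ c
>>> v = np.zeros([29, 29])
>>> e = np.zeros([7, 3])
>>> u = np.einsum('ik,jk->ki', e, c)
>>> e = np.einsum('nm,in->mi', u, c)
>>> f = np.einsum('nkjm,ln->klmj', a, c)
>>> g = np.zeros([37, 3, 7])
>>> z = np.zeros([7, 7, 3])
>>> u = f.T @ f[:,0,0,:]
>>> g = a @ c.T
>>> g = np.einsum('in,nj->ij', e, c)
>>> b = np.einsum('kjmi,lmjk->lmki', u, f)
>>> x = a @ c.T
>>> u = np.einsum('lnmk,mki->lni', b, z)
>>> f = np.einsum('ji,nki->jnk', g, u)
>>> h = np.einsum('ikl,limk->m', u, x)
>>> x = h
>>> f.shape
(7, 5, 29)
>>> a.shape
(3, 5, 7, 3)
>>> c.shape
(29, 3)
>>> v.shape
(29, 29)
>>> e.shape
(7, 29)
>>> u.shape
(5, 29, 3)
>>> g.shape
(7, 3)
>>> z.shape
(7, 7, 3)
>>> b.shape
(5, 29, 7, 7)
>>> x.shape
(7,)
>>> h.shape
(7,)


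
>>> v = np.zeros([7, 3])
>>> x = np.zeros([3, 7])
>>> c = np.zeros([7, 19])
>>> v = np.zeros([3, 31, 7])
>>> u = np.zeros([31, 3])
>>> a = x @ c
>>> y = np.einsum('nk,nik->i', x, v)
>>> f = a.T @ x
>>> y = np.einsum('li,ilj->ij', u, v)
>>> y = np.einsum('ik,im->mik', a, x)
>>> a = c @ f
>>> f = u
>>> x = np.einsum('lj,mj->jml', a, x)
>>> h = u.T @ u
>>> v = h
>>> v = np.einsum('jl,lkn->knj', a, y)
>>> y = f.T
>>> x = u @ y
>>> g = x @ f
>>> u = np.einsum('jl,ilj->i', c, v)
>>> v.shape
(3, 19, 7)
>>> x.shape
(31, 31)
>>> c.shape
(7, 19)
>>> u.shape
(3,)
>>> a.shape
(7, 7)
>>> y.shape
(3, 31)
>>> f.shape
(31, 3)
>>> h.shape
(3, 3)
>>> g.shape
(31, 3)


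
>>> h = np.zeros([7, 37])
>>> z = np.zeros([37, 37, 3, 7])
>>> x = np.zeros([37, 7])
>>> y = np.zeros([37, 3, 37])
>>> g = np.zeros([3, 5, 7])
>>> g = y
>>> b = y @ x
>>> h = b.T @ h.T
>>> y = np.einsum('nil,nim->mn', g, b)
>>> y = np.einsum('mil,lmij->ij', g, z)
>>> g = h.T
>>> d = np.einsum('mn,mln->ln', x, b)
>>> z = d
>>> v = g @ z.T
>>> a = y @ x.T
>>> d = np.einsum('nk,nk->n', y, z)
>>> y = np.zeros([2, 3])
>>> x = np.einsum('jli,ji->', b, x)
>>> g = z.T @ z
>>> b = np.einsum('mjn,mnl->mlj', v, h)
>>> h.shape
(7, 3, 7)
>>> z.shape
(3, 7)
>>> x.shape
()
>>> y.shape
(2, 3)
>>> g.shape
(7, 7)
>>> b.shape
(7, 7, 3)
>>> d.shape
(3,)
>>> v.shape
(7, 3, 3)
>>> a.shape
(3, 37)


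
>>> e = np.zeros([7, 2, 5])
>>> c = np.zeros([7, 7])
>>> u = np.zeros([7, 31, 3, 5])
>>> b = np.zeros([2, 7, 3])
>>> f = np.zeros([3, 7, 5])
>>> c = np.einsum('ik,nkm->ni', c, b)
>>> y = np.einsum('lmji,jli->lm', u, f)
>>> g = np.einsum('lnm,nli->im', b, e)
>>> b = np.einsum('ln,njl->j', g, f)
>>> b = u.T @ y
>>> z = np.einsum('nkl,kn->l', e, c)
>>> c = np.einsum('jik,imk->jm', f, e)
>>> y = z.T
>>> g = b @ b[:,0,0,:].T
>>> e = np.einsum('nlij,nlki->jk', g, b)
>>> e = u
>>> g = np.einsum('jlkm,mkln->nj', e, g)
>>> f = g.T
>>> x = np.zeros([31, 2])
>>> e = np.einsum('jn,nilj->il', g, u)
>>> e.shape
(31, 3)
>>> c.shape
(3, 2)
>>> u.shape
(7, 31, 3, 5)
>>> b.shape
(5, 3, 31, 31)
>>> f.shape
(7, 5)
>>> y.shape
(5,)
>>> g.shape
(5, 7)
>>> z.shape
(5,)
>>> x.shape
(31, 2)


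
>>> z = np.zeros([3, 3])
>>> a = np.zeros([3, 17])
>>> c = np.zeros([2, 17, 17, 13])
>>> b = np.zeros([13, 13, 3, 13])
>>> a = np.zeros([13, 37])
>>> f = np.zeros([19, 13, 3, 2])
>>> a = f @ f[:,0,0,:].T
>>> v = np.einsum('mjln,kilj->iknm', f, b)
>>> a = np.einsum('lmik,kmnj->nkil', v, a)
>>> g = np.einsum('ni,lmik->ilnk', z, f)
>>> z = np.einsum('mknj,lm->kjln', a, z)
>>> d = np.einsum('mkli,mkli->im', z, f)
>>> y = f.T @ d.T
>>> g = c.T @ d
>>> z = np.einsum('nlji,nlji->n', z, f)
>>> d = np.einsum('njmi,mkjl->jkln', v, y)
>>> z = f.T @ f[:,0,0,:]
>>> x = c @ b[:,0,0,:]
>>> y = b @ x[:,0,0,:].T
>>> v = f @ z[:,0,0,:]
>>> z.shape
(2, 3, 13, 2)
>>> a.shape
(3, 19, 2, 13)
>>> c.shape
(2, 17, 17, 13)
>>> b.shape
(13, 13, 3, 13)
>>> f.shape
(19, 13, 3, 2)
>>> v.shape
(19, 13, 3, 2)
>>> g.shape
(13, 17, 17, 19)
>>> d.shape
(13, 3, 2, 13)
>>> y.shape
(13, 13, 3, 2)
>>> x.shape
(2, 17, 17, 13)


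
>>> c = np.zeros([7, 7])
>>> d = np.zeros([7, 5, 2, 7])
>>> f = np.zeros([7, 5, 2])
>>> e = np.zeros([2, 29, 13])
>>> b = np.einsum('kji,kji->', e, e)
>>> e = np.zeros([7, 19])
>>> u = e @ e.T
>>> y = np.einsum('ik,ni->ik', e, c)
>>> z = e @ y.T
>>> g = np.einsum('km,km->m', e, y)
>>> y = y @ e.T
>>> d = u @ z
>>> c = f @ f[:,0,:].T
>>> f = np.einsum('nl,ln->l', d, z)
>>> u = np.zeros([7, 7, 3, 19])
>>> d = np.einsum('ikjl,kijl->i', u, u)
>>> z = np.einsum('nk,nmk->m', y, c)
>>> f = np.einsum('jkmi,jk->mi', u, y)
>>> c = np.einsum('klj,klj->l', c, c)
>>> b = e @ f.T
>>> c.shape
(5,)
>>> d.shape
(7,)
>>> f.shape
(3, 19)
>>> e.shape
(7, 19)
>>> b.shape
(7, 3)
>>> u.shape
(7, 7, 3, 19)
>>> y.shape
(7, 7)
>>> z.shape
(5,)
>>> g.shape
(19,)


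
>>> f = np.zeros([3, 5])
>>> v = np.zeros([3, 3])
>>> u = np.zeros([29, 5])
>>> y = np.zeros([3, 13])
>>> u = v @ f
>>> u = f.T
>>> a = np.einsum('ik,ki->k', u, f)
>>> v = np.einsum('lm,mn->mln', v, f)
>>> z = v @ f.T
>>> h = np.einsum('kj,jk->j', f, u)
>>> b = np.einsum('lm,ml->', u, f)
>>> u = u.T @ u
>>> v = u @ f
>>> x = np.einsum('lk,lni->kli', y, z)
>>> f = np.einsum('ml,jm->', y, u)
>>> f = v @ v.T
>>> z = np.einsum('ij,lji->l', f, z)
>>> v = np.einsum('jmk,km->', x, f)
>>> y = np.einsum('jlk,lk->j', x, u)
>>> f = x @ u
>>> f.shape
(13, 3, 3)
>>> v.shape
()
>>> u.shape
(3, 3)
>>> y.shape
(13,)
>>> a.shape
(3,)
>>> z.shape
(3,)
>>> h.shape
(5,)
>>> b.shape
()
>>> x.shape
(13, 3, 3)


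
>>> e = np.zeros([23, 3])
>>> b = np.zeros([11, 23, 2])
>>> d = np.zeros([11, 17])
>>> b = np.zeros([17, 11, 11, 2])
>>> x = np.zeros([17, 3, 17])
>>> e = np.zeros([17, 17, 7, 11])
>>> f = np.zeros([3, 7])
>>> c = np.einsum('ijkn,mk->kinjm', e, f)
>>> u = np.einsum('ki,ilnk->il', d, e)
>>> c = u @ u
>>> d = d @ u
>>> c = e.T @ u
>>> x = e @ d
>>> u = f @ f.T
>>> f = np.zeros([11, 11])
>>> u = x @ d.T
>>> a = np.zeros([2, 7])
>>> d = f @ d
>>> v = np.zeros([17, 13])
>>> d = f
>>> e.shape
(17, 17, 7, 11)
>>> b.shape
(17, 11, 11, 2)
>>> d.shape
(11, 11)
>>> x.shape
(17, 17, 7, 17)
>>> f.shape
(11, 11)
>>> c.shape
(11, 7, 17, 17)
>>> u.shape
(17, 17, 7, 11)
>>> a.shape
(2, 7)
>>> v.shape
(17, 13)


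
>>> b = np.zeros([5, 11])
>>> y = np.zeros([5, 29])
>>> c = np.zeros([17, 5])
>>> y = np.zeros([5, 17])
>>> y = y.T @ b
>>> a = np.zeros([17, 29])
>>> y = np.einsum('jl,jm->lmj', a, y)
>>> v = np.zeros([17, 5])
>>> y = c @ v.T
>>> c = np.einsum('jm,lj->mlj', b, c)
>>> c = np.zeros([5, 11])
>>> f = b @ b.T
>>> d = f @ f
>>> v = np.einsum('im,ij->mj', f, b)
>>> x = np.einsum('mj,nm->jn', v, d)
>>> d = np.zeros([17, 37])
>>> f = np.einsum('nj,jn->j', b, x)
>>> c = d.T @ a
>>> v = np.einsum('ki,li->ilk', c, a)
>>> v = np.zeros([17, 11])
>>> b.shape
(5, 11)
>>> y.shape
(17, 17)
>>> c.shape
(37, 29)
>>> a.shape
(17, 29)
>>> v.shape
(17, 11)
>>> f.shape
(11,)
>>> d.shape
(17, 37)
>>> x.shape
(11, 5)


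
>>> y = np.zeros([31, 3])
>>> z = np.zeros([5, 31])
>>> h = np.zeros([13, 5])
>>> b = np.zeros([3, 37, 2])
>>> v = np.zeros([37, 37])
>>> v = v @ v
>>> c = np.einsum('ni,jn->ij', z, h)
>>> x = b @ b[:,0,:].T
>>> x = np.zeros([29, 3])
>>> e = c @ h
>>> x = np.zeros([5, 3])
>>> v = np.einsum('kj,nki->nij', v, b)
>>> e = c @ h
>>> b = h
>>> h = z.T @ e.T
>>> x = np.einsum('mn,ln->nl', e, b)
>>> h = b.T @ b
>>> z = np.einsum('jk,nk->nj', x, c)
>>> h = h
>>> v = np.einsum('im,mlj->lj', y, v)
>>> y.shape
(31, 3)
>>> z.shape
(31, 5)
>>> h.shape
(5, 5)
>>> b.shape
(13, 5)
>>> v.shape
(2, 37)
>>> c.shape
(31, 13)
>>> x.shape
(5, 13)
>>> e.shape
(31, 5)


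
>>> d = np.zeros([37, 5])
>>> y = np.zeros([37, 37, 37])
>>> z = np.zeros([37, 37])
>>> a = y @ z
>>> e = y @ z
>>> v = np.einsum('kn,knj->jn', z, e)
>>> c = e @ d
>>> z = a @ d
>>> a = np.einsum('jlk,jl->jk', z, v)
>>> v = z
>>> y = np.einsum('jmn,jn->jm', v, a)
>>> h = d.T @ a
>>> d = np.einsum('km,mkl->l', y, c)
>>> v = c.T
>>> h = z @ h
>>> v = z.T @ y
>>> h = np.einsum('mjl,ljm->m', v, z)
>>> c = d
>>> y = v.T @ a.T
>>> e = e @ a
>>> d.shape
(5,)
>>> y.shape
(37, 37, 37)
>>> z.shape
(37, 37, 5)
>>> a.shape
(37, 5)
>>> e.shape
(37, 37, 5)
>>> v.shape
(5, 37, 37)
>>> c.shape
(5,)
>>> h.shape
(5,)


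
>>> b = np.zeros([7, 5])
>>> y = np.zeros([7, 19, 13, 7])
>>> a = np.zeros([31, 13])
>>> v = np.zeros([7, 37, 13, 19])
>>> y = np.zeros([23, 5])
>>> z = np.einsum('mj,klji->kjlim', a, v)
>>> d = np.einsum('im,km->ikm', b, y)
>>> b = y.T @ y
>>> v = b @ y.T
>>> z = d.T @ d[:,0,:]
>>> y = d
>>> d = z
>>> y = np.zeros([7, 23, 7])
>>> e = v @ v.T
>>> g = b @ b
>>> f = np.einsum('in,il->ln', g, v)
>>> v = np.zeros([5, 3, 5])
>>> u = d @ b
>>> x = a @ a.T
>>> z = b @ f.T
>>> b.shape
(5, 5)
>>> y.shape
(7, 23, 7)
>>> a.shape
(31, 13)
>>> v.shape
(5, 3, 5)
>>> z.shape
(5, 23)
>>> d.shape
(5, 23, 5)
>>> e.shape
(5, 5)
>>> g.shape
(5, 5)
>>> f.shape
(23, 5)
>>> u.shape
(5, 23, 5)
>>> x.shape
(31, 31)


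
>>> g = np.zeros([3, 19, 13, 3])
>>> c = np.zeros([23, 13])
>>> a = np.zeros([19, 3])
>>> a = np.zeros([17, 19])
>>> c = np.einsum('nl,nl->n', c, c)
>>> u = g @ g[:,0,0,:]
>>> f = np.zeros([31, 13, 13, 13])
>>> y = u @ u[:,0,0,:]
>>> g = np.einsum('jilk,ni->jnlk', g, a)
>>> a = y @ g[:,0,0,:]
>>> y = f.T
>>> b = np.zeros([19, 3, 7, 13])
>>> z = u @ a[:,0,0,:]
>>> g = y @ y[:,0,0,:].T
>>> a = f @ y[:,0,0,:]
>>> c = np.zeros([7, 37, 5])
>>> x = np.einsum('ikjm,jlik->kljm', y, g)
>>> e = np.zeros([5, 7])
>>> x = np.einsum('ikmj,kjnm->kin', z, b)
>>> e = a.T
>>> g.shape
(13, 13, 13, 13)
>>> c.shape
(7, 37, 5)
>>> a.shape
(31, 13, 13, 31)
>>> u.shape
(3, 19, 13, 3)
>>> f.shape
(31, 13, 13, 13)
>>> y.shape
(13, 13, 13, 31)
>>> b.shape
(19, 3, 7, 13)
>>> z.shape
(3, 19, 13, 3)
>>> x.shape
(19, 3, 7)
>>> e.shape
(31, 13, 13, 31)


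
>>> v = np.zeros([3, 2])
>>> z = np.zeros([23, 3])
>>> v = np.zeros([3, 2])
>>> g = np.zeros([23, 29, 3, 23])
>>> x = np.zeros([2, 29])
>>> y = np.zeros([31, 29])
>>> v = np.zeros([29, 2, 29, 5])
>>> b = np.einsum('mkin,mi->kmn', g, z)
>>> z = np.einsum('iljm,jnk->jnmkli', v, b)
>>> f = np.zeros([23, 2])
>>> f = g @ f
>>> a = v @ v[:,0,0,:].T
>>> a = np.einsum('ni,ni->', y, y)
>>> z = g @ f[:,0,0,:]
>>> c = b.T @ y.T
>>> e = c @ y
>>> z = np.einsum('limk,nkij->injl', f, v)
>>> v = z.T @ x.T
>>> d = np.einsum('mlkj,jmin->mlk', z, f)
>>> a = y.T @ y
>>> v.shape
(23, 5, 29, 2)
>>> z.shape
(29, 29, 5, 23)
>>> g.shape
(23, 29, 3, 23)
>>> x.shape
(2, 29)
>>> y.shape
(31, 29)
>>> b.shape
(29, 23, 23)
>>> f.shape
(23, 29, 3, 2)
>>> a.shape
(29, 29)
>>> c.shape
(23, 23, 31)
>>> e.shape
(23, 23, 29)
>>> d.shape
(29, 29, 5)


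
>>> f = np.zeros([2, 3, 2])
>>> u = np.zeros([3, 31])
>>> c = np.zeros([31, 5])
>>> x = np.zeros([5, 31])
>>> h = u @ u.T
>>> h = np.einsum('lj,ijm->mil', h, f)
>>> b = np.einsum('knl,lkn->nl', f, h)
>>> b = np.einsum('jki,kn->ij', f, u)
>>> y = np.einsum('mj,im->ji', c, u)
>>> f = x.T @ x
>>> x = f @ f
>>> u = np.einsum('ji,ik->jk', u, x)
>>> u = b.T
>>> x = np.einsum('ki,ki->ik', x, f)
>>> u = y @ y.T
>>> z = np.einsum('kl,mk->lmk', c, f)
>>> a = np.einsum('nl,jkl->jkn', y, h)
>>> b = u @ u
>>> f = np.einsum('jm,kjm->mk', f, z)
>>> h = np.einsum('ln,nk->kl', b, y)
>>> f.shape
(31, 5)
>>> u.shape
(5, 5)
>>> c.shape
(31, 5)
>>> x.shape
(31, 31)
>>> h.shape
(3, 5)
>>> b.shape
(5, 5)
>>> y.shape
(5, 3)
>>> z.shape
(5, 31, 31)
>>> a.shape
(2, 2, 5)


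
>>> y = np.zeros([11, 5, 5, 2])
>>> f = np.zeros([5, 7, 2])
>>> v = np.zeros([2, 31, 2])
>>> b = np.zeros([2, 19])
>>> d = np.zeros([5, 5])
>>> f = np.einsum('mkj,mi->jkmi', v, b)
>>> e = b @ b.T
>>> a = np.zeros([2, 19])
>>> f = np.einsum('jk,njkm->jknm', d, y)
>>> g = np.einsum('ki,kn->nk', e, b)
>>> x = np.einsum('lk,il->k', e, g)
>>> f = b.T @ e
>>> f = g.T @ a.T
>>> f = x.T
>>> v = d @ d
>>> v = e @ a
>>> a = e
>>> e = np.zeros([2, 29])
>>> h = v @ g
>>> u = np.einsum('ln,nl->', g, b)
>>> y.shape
(11, 5, 5, 2)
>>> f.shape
(2,)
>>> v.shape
(2, 19)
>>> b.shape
(2, 19)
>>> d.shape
(5, 5)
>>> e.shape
(2, 29)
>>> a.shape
(2, 2)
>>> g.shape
(19, 2)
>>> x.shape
(2,)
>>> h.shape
(2, 2)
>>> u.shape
()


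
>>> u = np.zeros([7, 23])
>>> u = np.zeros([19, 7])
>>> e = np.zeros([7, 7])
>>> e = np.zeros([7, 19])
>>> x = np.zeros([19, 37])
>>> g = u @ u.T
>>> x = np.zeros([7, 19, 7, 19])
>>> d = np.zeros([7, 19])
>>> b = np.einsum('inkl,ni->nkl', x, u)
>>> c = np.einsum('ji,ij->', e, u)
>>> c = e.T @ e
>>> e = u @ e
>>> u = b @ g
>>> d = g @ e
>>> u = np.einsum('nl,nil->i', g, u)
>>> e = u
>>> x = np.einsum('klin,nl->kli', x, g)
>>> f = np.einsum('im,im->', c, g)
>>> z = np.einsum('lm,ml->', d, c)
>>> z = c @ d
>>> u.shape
(7,)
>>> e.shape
(7,)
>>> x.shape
(7, 19, 7)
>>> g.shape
(19, 19)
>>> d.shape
(19, 19)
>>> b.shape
(19, 7, 19)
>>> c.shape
(19, 19)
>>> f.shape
()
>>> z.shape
(19, 19)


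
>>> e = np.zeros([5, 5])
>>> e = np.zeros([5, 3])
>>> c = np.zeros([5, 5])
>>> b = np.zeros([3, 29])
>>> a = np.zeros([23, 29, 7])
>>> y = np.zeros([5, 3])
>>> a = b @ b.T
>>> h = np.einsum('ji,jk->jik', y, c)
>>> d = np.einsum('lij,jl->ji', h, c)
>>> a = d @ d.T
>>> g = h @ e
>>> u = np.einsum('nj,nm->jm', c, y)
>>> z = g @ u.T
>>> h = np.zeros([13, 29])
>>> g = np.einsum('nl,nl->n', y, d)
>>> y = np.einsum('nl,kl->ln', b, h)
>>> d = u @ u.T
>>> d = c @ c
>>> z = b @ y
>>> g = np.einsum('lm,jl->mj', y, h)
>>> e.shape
(5, 3)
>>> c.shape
(5, 5)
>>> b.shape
(3, 29)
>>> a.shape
(5, 5)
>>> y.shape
(29, 3)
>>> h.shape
(13, 29)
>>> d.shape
(5, 5)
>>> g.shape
(3, 13)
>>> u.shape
(5, 3)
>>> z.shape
(3, 3)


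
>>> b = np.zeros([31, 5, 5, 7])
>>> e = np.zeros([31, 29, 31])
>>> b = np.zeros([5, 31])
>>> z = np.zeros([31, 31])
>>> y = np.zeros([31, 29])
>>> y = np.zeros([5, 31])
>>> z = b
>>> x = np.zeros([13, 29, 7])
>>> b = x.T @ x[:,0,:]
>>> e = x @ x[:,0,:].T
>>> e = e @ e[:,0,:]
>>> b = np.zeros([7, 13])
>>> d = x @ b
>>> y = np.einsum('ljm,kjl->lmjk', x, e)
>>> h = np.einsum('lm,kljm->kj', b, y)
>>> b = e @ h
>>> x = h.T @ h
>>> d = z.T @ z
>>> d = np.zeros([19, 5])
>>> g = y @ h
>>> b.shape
(13, 29, 29)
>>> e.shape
(13, 29, 13)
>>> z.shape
(5, 31)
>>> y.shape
(13, 7, 29, 13)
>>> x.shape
(29, 29)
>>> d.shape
(19, 5)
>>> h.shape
(13, 29)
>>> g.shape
(13, 7, 29, 29)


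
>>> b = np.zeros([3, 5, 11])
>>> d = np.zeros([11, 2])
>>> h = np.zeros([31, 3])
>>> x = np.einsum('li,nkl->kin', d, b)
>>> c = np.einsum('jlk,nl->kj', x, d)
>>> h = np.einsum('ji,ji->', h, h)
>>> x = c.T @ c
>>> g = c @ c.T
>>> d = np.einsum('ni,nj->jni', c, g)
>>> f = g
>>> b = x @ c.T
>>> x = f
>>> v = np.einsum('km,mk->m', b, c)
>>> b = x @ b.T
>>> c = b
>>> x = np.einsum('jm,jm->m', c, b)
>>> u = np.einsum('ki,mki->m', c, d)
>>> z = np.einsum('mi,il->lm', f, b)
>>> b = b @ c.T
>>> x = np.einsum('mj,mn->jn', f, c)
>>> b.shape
(3, 3)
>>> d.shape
(3, 3, 5)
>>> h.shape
()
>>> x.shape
(3, 5)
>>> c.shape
(3, 5)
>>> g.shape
(3, 3)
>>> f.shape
(3, 3)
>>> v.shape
(3,)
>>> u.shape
(3,)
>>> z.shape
(5, 3)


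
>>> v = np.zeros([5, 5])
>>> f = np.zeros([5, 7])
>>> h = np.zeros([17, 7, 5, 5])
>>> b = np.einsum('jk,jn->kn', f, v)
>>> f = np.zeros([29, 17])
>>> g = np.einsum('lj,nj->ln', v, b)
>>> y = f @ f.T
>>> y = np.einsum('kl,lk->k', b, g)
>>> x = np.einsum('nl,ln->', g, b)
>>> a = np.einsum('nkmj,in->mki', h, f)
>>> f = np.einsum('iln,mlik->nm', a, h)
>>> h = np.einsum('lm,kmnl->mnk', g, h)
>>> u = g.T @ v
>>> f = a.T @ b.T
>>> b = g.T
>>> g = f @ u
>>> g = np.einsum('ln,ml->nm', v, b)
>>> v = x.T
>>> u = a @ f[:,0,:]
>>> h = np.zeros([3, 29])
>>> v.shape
()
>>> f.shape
(29, 7, 7)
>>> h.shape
(3, 29)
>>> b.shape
(7, 5)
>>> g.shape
(5, 7)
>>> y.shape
(7,)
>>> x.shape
()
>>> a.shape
(5, 7, 29)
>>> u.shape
(5, 7, 7)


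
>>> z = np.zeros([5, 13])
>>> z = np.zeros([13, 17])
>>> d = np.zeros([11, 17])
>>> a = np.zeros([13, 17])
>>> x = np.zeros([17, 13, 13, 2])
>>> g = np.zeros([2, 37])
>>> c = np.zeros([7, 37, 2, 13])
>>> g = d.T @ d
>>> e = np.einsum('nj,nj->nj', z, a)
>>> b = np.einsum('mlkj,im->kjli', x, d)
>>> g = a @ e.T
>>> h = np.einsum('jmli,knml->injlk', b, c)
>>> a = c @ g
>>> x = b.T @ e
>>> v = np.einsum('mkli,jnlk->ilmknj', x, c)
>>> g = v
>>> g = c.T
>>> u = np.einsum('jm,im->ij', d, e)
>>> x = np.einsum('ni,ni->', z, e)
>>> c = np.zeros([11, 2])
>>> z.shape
(13, 17)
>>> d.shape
(11, 17)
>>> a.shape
(7, 37, 2, 13)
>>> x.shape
()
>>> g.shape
(13, 2, 37, 7)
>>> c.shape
(11, 2)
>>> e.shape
(13, 17)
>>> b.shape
(13, 2, 13, 11)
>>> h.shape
(11, 37, 13, 13, 7)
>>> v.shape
(17, 2, 11, 13, 37, 7)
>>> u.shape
(13, 11)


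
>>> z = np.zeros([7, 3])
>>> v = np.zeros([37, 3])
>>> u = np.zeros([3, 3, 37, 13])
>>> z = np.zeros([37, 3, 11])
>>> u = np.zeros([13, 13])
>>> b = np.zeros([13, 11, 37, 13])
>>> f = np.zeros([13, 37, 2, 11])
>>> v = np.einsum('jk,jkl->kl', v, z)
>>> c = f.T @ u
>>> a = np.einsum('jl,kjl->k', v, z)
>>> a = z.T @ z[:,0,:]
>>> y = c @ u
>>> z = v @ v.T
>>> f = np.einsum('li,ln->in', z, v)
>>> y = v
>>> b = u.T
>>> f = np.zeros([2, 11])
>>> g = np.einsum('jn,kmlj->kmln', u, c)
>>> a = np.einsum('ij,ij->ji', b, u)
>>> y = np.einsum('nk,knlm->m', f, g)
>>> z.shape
(3, 3)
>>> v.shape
(3, 11)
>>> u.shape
(13, 13)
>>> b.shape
(13, 13)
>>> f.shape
(2, 11)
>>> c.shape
(11, 2, 37, 13)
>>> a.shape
(13, 13)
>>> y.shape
(13,)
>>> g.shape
(11, 2, 37, 13)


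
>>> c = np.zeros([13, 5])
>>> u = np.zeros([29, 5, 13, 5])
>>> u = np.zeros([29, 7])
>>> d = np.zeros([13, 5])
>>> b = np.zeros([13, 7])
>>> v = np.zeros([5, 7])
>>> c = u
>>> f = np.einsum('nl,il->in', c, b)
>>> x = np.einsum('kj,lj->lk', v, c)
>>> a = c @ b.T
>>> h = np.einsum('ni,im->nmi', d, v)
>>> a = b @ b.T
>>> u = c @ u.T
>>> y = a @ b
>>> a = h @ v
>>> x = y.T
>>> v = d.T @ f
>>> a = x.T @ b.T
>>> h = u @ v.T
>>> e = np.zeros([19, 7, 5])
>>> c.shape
(29, 7)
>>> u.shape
(29, 29)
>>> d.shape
(13, 5)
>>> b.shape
(13, 7)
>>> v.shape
(5, 29)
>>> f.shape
(13, 29)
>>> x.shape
(7, 13)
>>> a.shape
(13, 13)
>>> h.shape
(29, 5)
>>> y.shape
(13, 7)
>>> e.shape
(19, 7, 5)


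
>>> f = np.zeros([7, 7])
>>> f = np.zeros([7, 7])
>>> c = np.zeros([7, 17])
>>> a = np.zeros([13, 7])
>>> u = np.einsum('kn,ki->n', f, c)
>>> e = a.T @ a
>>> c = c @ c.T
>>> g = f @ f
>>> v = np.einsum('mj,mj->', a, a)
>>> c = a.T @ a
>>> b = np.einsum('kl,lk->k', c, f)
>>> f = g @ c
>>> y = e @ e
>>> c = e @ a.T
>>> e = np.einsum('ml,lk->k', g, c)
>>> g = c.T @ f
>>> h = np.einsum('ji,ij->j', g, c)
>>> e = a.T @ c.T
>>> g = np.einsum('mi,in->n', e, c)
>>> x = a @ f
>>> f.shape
(7, 7)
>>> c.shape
(7, 13)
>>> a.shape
(13, 7)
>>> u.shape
(7,)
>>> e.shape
(7, 7)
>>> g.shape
(13,)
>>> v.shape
()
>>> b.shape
(7,)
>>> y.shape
(7, 7)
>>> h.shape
(13,)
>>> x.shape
(13, 7)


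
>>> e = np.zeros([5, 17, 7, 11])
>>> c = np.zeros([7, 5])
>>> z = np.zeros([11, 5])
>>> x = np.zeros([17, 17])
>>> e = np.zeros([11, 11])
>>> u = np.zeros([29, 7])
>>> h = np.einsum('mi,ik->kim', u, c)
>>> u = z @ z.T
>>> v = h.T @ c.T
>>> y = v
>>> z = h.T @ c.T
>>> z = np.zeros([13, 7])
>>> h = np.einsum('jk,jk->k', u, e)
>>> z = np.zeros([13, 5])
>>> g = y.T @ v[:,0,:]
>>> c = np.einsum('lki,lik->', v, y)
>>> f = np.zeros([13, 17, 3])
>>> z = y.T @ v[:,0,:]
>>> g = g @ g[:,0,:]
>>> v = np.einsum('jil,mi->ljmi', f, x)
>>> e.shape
(11, 11)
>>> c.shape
()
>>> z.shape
(7, 7, 7)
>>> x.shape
(17, 17)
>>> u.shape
(11, 11)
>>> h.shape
(11,)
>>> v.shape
(3, 13, 17, 17)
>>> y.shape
(29, 7, 7)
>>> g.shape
(7, 7, 7)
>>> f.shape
(13, 17, 3)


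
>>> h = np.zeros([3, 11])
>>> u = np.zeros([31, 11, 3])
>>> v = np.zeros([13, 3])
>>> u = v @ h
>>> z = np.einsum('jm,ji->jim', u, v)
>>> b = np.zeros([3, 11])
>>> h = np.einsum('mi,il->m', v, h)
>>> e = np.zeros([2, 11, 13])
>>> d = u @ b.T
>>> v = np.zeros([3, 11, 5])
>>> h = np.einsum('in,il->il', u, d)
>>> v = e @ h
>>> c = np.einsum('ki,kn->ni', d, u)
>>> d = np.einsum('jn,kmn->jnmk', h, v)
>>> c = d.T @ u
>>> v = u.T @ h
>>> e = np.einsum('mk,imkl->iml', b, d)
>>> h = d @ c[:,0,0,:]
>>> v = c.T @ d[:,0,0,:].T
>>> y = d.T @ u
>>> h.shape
(13, 3, 11, 11)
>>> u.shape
(13, 11)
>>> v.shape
(11, 3, 11, 13)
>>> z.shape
(13, 3, 11)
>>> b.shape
(3, 11)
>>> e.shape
(13, 3, 2)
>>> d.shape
(13, 3, 11, 2)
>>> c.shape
(2, 11, 3, 11)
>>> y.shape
(2, 11, 3, 11)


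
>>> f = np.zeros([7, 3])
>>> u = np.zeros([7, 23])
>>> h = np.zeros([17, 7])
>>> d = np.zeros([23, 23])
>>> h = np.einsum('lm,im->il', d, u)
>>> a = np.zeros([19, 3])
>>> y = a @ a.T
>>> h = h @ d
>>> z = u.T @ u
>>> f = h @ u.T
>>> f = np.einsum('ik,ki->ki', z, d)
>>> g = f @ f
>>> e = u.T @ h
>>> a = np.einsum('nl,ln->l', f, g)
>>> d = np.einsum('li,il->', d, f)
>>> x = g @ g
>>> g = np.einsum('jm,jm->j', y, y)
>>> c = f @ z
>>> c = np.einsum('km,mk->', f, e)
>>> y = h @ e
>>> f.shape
(23, 23)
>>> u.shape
(7, 23)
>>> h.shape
(7, 23)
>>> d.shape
()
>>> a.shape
(23,)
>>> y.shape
(7, 23)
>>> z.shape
(23, 23)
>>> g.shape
(19,)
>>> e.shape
(23, 23)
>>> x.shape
(23, 23)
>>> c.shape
()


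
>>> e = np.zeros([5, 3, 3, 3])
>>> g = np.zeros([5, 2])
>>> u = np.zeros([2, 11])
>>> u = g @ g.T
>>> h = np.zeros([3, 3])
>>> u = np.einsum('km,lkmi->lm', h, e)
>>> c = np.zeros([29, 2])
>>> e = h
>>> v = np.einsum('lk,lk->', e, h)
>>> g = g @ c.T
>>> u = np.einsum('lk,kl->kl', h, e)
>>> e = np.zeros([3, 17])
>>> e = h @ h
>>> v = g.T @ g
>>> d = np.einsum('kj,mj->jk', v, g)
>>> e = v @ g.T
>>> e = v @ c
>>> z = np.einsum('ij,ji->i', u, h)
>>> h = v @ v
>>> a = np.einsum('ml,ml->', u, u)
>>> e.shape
(29, 2)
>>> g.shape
(5, 29)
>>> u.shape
(3, 3)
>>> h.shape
(29, 29)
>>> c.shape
(29, 2)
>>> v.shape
(29, 29)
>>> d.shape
(29, 29)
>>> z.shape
(3,)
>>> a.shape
()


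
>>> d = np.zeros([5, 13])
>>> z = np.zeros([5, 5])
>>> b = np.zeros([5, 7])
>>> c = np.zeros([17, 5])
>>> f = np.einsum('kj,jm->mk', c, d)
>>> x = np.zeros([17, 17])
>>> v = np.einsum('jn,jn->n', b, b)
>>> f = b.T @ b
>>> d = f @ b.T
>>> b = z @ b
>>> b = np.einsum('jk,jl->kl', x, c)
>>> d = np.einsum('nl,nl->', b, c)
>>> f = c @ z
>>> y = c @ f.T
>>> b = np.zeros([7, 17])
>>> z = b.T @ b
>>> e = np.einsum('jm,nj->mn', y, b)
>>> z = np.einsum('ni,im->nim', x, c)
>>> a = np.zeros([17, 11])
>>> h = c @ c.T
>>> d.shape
()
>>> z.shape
(17, 17, 5)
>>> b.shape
(7, 17)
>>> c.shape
(17, 5)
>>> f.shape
(17, 5)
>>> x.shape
(17, 17)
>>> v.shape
(7,)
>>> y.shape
(17, 17)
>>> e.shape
(17, 7)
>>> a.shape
(17, 11)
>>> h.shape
(17, 17)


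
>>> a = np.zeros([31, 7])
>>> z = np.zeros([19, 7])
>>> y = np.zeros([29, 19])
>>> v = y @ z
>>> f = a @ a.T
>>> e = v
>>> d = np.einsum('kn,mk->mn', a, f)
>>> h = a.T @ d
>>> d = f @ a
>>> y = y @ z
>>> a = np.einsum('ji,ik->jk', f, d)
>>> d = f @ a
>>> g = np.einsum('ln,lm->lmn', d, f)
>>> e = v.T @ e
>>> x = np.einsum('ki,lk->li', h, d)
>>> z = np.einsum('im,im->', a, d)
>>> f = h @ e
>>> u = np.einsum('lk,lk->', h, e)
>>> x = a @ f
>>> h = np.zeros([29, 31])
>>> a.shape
(31, 7)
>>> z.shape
()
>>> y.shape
(29, 7)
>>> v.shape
(29, 7)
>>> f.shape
(7, 7)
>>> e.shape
(7, 7)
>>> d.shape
(31, 7)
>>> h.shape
(29, 31)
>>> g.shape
(31, 31, 7)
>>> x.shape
(31, 7)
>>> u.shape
()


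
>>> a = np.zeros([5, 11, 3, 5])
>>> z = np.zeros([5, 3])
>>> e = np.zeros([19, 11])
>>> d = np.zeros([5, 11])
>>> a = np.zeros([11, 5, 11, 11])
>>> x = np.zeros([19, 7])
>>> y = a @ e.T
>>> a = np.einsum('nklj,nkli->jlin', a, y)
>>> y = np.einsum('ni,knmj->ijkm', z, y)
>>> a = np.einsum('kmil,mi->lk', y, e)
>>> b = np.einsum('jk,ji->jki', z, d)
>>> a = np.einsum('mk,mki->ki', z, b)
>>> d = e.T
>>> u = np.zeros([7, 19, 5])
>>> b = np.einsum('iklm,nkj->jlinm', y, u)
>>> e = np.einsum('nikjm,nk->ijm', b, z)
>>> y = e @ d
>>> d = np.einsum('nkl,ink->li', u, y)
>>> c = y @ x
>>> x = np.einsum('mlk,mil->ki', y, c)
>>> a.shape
(3, 11)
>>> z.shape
(5, 3)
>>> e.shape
(11, 7, 11)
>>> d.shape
(5, 11)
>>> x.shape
(19, 7)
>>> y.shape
(11, 7, 19)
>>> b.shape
(5, 11, 3, 7, 11)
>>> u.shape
(7, 19, 5)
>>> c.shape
(11, 7, 7)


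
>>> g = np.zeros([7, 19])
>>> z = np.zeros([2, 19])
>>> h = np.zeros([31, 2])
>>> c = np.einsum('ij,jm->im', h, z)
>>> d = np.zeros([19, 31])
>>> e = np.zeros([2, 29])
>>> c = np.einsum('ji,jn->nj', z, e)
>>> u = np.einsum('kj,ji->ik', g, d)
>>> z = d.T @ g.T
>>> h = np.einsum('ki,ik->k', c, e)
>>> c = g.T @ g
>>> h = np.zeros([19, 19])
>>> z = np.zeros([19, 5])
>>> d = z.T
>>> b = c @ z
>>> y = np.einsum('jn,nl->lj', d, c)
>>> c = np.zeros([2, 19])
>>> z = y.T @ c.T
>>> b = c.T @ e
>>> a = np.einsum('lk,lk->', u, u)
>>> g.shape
(7, 19)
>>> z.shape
(5, 2)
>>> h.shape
(19, 19)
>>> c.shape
(2, 19)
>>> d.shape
(5, 19)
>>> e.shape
(2, 29)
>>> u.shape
(31, 7)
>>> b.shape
(19, 29)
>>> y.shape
(19, 5)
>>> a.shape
()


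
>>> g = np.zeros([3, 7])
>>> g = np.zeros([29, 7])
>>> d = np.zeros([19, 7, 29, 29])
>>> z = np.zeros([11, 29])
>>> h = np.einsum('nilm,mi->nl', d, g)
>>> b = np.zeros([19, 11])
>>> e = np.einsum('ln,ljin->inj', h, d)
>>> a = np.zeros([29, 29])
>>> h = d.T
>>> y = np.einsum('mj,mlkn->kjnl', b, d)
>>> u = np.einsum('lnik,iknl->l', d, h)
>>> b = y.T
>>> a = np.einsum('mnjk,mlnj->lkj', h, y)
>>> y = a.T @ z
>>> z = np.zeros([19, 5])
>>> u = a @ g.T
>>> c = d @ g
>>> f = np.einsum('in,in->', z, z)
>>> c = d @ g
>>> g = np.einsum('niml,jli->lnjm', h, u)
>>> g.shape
(19, 29, 11, 7)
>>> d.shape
(19, 7, 29, 29)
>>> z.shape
(19, 5)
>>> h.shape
(29, 29, 7, 19)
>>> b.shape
(7, 29, 11, 29)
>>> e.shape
(29, 29, 7)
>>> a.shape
(11, 19, 7)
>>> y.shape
(7, 19, 29)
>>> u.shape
(11, 19, 29)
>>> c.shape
(19, 7, 29, 7)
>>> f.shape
()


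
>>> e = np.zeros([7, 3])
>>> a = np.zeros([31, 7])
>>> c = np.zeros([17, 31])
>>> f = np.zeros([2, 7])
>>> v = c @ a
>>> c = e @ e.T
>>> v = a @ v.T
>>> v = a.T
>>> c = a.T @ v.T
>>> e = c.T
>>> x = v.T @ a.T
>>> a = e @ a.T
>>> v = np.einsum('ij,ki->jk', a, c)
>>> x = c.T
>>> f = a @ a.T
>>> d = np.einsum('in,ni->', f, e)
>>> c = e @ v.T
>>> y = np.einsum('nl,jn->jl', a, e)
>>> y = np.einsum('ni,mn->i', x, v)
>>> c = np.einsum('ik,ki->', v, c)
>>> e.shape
(7, 7)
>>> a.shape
(7, 31)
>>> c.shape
()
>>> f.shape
(7, 7)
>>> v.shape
(31, 7)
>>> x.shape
(7, 7)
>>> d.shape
()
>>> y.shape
(7,)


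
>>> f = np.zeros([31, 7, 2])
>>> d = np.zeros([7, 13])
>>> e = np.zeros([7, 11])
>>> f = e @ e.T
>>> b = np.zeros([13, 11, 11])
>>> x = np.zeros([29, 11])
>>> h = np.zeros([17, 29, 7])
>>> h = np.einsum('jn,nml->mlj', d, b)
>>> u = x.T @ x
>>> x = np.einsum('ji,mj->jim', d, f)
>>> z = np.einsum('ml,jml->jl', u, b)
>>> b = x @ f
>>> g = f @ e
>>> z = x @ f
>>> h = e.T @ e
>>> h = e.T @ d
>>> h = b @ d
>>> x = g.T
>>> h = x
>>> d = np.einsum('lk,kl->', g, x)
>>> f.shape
(7, 7)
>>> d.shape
()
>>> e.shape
(7, 11)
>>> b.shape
(7, 13, 7)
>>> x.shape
(11, 7)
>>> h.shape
(11, 7)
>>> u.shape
(11, 11)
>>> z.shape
(7, 13, 7)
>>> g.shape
(7, 11)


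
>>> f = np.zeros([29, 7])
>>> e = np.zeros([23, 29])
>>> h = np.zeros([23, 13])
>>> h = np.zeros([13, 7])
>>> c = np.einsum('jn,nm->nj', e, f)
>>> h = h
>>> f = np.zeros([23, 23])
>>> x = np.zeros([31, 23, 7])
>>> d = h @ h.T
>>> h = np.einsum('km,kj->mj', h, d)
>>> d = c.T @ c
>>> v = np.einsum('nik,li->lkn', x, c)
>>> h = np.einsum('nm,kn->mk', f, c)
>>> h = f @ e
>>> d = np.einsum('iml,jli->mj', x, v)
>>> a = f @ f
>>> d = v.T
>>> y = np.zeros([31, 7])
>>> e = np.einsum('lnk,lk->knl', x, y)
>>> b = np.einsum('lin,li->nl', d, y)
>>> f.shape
(23, 23)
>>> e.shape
(7, 23, 31)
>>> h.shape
(23, 29)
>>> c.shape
(29, 23)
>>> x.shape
(31, 23, 7)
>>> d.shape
(31, 7, 29)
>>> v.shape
(29, 7, 31)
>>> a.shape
(23, 23)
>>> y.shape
(31, 7)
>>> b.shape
(29, 31)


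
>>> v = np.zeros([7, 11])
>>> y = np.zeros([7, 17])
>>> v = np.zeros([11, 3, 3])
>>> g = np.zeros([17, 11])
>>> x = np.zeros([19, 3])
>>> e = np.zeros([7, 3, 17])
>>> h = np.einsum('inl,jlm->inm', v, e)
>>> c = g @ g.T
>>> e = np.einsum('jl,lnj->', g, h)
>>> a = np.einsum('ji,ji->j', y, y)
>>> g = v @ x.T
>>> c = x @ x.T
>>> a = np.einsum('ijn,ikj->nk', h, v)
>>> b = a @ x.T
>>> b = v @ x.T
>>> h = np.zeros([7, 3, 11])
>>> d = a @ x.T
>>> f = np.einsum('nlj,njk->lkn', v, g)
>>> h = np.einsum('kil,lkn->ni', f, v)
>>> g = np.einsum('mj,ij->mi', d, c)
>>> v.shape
(11, 3, 3)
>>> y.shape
(7, 17)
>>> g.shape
(17, 19)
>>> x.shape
(19, 3)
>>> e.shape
()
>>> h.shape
(3, 19)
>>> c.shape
(19, 19)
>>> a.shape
(17, 3)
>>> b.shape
(11, 3, 19)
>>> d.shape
(17, 19)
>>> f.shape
(3, 19, 11)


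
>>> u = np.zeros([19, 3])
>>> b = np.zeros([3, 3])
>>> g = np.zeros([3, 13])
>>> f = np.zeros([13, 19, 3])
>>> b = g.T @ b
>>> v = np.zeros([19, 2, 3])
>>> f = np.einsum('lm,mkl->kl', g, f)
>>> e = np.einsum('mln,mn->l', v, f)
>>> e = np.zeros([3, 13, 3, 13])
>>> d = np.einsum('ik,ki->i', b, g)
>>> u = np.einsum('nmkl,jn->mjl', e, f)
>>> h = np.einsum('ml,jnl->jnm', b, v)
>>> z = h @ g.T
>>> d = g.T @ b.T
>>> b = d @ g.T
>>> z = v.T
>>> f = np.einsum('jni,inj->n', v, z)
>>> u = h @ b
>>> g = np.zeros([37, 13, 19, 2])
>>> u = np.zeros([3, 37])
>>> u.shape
(3, 37)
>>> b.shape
(13, 3)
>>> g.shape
(37, 13, 19, 2)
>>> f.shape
(2,)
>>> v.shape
(19, 2, 3)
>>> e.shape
(3, 13, 3, 13)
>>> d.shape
(13, 13)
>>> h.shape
(19, 2, 13)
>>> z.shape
(3, 2, 19)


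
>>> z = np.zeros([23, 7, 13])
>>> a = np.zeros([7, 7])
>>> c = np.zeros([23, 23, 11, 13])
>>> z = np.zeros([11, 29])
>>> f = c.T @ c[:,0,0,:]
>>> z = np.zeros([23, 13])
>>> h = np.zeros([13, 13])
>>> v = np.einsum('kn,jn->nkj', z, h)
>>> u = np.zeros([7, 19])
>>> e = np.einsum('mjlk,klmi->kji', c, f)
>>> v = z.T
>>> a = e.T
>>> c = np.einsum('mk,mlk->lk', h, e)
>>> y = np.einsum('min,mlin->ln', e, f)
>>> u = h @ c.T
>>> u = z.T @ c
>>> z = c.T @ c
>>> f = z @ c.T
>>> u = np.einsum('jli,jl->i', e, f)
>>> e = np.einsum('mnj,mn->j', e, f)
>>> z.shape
(13, 13)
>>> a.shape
(13, 23, 13)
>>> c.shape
(23, 13)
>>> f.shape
(13, 23)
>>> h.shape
(13, 13)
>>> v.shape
(13, 23)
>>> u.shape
(13,)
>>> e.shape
(13,)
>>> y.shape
(11, 13)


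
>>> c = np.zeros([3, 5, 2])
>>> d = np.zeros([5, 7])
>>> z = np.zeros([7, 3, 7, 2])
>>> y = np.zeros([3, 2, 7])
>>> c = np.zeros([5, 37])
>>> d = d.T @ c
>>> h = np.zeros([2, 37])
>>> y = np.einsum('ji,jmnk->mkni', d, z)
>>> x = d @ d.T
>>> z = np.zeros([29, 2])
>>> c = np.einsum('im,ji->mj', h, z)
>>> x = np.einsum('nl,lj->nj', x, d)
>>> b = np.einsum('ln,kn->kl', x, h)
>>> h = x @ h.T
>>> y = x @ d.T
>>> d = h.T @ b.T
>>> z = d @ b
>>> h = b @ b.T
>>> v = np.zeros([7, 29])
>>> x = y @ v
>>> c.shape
(37, 29)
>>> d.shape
(2, 2)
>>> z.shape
(2, 7)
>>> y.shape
(7, 7)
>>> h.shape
(2, 2)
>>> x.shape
(7, 29)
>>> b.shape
(2, 7)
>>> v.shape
(7, 29)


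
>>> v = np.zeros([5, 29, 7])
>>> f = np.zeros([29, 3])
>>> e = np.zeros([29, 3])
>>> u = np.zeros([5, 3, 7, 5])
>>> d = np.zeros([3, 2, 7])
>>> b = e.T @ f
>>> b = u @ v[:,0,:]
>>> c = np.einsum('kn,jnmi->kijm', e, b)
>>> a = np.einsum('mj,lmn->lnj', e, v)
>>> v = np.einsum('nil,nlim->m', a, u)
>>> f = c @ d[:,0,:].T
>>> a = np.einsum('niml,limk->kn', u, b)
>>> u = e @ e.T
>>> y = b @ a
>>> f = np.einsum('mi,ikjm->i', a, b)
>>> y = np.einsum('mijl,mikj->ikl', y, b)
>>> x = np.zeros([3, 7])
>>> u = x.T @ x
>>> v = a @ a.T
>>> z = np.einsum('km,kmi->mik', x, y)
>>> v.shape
(7, 7)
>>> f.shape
(5,)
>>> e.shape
(29, 3)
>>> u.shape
(7, 7)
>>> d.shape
(3, 2, 7)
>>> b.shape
(5, 3, 7, 7)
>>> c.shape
(29, 7, 5, 7)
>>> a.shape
(7, 5)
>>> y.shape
(3, 7, 5)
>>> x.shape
(3, 7)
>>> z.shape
(7, 5, 3)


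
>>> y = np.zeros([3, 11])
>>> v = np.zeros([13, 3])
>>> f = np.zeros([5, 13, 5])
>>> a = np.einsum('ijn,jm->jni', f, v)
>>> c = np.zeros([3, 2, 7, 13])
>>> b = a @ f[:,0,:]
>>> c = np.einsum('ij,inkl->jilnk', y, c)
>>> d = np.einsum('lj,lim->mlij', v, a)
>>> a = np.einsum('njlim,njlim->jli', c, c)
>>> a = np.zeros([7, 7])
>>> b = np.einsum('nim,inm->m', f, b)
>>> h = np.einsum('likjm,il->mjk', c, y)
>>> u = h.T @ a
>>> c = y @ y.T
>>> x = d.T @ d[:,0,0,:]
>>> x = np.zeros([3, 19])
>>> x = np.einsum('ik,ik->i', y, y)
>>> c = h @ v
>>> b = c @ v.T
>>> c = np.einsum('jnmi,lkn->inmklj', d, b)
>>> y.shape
(3, 11)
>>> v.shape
(13, 3)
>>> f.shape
(5, 13, 5)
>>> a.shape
(7, 7)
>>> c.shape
(3, 13, 5, 2, 7, 5)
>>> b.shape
(7, 2, 13)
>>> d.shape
(5, 13, 5, 3)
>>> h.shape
(7, 2, 13)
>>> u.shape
(13, 2, 7)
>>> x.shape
(3,)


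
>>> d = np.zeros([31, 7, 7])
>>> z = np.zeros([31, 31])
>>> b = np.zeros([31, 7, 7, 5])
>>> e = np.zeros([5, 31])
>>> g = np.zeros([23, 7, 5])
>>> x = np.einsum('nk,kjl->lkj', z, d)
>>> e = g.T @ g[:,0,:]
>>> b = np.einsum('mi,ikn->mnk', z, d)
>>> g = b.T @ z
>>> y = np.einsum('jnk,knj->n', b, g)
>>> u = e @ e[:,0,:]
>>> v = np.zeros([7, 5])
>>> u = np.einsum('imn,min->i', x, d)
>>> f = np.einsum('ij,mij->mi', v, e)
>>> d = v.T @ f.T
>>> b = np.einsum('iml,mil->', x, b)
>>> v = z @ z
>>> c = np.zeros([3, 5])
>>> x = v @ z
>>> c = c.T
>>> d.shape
(5, 5)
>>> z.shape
(31, 31)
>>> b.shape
()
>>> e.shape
(5, 7, 5)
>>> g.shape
(7, 7, 31)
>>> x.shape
(31, 31)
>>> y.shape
(7,)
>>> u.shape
(7,)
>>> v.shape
(31, 31)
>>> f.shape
(5, 7)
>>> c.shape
(5, 3)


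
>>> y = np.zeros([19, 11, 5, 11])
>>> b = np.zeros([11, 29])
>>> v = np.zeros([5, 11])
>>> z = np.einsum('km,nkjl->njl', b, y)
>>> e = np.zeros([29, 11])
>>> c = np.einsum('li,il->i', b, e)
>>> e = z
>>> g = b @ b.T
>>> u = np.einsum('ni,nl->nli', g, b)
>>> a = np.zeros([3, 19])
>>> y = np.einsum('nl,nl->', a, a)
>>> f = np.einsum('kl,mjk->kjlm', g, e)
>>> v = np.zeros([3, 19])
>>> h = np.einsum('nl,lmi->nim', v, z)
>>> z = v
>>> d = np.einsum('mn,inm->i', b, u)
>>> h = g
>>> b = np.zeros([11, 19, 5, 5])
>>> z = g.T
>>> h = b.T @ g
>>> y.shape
()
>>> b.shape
(11, 19, 5, 5)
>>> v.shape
(3, 19)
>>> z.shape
(11, 11)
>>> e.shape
(19, 5, 11)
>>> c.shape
(29,)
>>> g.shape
(11, 11)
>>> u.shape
(11, 29, 11)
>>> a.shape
(3, 19)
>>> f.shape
(11, 5, 11, 19)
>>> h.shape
(5, 5, 19, 11)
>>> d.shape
(11,)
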